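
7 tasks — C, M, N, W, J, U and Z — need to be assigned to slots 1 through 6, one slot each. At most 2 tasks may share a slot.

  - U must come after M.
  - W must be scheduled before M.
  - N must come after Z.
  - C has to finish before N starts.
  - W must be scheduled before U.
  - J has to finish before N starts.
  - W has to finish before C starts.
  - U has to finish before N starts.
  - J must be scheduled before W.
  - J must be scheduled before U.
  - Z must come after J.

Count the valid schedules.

44

Splitting on C: it can be 3 (12), 4 (17), 5 (15). Listing each branch's schedules as (M, N, W, J, U, Z):
C=3: (3,5,2,1,4,2) (3,5,2,1,4,4) (3,6,2,1,4,2) (3,6,2,1,4,4) (3,6,2,1,4,5) (3,6,2,1,5,2) (3,6,2,1,5,4) (3,6,2,1,5,5) (4,6,2,1,5,2) (4,6,2,1,5,3) (4,6,2,1,5,4) (4,6,2,1,5,5) — 12.
C=4: (3,5,2,1,4,2) (3,5,2,1,4,3) (3,6,2,1,4,2) (3,6,2,1,4,3) (3,6,2,1,4,5) (3,6,2,1,5,2) (3,6,2,1,5,3) (3,6,2,1,5,4) (3,6,2,1,5,5) (4,6,2,1,5,2) (4,6,2,1,5,3) (4,6,2,1,5,5) (4,6,3,1,5,2) (4,6,3,1,5,3) (4,6,3,1,5,5) (4,6,3,2,5,3) (4,6,3,2,5,5) — 17.
C=5: (3,6,2,1,4,2) (3,6,2,1,4,3) (3,6,2,1,4,4) (3,6,2,1,4,5) (3,6,2,1,5,2) (3,6,2,1,5,3) (3,6,2,1,5,4) (4,6,2,1,5,2) (4,6,2,1,5,3) (4,6,2,1,5,4) (4,6,3,1,5,2) (4,6,3,1,5,3) (4,6,3,1,5,4) (4,6,3,2,5,3) (4,6,3,2,5,4) — 15.
Summing: 12 + 17 + 15 = 44.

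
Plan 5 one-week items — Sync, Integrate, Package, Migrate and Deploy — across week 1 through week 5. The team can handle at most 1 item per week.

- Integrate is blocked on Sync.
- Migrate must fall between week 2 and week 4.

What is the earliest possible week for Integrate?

Precedence pushes Integrate to at least week 2.
Integrate at week 2 is achievable: Deploy in week 5, Sync in week 1, Package in week 4, Integrate in week 2, Migrate in week 3.

week 2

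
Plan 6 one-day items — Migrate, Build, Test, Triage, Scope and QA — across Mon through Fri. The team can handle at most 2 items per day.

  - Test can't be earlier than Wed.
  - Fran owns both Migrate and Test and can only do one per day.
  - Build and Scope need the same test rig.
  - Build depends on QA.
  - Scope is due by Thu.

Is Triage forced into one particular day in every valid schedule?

Triage can be Mon (e.g. Triage=Mon, QA=Tue, Build=Wed, Test=Wed, Scope=Mon, Migrate=Tue) or Tue (e.g. QA -> Mon; Migrate -> Thu; Build -> Tue; Scope -> Mon; Triage -> Tue; Test -> Wed).

No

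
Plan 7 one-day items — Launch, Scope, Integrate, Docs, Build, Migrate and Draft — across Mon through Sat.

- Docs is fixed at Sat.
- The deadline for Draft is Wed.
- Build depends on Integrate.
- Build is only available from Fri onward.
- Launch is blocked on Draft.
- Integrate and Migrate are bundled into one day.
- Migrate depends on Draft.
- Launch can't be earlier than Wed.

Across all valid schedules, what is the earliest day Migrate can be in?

Tue

Precedence pushes Migrate to at least Tue; Migrate must be in the same day as Integrate, which can't be after Fri, so Migrate is at most Fri.
Migrate at Tue is achievable: Docs in Sat, Migrate in Tue, Launch in Wed, Integrate in Tue, Draft in Mon, Scope in Mon, Build in Fri.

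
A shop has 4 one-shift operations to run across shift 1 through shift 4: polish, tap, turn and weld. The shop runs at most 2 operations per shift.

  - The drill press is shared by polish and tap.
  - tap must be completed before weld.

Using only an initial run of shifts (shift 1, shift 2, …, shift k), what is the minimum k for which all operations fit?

2

The precedence chain requires at least 2 distinct shifts.
With at most 2 per shift and 4 operations, at least 2 shifts are needed.
2 works (last occupied shift: shift 2): for example polish in shift 2; turn in shift 1; tap in shift 1; weld in shift 2.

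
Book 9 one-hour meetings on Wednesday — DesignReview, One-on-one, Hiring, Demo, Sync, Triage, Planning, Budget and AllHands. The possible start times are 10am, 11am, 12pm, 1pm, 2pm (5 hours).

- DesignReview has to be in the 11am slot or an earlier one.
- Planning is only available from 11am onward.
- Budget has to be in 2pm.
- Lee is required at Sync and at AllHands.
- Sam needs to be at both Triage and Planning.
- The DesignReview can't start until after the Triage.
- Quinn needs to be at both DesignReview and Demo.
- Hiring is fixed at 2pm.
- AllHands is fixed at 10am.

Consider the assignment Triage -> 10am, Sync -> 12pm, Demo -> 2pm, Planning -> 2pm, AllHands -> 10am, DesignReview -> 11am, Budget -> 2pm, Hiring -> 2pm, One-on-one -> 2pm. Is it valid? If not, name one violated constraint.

Yes, all constraints hold

AllHands is fixed at 10am — holds.
Hiring is fixed at 2pm — holds.
Planning is only available from 11am onward — holds.
Lee is required at Sync and at AllHands — holds.
The DesignReview can't start until after the Triage — holds.
Budget has to be in 2pm — holds.
Quinn needs to be at both DesignReview and Demo — holds.
Sam needs to be at both Triage and Planning — holds.
DesignReview has to be in the 11am slot or an earlier one — holds.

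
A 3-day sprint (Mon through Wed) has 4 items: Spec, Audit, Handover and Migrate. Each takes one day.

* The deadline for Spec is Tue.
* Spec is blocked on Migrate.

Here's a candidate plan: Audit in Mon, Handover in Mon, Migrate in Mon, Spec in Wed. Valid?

Spec is blocked on Migrate — holds.
The deadline for Spec is Tue — violated.

Invalid. The deadline for Spec is Tue.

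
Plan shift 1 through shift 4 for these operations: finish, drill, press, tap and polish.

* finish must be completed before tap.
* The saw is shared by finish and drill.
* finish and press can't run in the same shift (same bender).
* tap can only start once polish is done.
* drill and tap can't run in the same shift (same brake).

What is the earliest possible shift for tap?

shift 2

Precedence pushes tap to at least shift 2.
tap at shift 2 is achievable: drill in shift 3, polish in shift 1, finish in shift 1, press in shift 2, tap in shift 2.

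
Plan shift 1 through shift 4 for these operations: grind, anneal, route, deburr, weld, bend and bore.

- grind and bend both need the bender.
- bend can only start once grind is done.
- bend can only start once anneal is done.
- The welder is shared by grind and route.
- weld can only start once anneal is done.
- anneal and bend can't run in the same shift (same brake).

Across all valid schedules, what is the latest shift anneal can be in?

shift 3

Downstream work caps anneal at shift 3.
anneal at shift 3 is achievable: deburr in shift 1; bore in shift 1; bend in shift 4; route in shift 2; weld in shift 4; anneal in shift 3; grind in shift 1.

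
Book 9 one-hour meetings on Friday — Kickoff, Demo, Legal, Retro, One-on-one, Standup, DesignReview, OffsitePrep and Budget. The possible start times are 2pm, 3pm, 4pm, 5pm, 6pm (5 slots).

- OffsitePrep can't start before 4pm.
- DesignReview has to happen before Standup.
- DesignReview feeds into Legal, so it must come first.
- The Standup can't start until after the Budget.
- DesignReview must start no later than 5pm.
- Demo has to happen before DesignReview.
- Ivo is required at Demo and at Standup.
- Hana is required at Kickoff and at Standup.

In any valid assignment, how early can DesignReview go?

3pm

Precedence pushes DesignReview to at least 3pm; DesignReview's own window allows nothing later than 5pm.
DesignReview at 3pm is achievable: Legal=4pm; Retro=2pm; Demo=2pm; DesignReview=3pm; Budget=2pm; Standup=4pm; OffsitePrep=4pm; One-on-one=2pm; Kickoff=2pm.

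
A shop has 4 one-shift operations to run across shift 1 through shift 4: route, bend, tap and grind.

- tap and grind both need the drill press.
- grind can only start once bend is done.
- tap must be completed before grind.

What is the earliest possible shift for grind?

Precedence pushes grind to at least shift 2.
grind at shift 2 is achievable: route -> shift 1, tap -> shift 1, grind -> shift 2, bend -> shift 1.

shift 2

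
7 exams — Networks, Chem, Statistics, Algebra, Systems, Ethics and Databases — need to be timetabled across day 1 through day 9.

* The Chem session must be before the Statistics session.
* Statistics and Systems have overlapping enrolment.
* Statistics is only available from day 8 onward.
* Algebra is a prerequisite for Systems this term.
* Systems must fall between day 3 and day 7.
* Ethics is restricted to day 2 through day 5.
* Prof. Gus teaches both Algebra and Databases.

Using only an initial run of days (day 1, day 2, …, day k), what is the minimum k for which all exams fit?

The precedence chain requires at least 2 distinct days.
Statistics can't be placed before day 8, so the schedule must run through at least day 8.
8 works (last occupied day: day 8): for example Networks=day 1; Statistics=day 8; Systems=day 3; Algebra=day 1; Databases=day 2; Ethics=day 2; Chem=day 1.

8 days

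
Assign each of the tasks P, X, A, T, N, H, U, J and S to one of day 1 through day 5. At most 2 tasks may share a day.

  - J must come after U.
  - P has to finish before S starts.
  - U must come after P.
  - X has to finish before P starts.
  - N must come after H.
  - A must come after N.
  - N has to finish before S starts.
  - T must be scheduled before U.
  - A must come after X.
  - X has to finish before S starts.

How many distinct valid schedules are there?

Splitting on P: it can be day 2 (30), day 3 (24). Listing each branch's schedules as (X, A, T, N, H, U, J, S) by day number:
P=day 2: (1,3,3,2,1,4,5,4) (1,3,3,2,1,4,5,5) (1,4,1,3,2,3,4,5) (1,4,1,3,2,3,5,4) (1,4,1,3,2,3,5,5) (1,4,1,3,2,4,5,5) (1,4,2,3,1,3,4,5) (1,4,2,3,1,3,5,4) (1,4,2,3,1,3,5,5) (1,4,2,3,1,4,5,5) (1,4,3,2,1,4,5,3) (1,4,3,2,1,4,5,5) (1,4,3,3,1,4,5,5) (1,4,3,3,2,4,5,5) (1,5,1,3,2,3,4,4) (1,5,1,3,2,3,4,5) (1,5,1,3,2,3,5,4) (1,5,1,3,2,4,5,4) (1,5,1,4,2,3,4,5) (1,5,1,4,3,3,4,5) (1,5,2,3,1,3,4,4) (1,5,2,3,1,3,4,5) (1,5,2,3,1,3,5,4) (1,5,2,3,1,4,5,4) (1,5,2,4,1,3,4,5) (1,5,2,4,3,3,4,5) (1,5,3,2,1,4,5,3) (1,5,3,2,1,4,5,4) (1,5,3,3,1,4,5,4) (1,5,3,3,2,4,5,4) — 30.
P=day 3: (1,3,2,2,1,4,5,4) (1,3,2,2,1,4,5,5) (1,4,1,3,2,4,5,5) (1,4,2,2,1,4,5,5) (1,4,2,3,1,4,5,5) (1,4,2,3,2,4,5,5) (1,4,3,2,1,4,5,5) (1,5,1,3,2,4,5,4) (1,5,2,2,1,4,5,4) (1,5,2,3,1,4,5,4) (1,5,2,3,2,4,5,4) (1,5,3,2,1,4,5,4) (2,3,1,2,1,4,5,4) (2,3,1,2,1,4,5,5) (2,4,1,2,1,4,5,5) (2,4,1,3,1,4,5,5) (2,4,1,3,2,4,5,5) (2,4,2,3,1,4,5,5) (2,4,3,2,1,4,5,5) (2,5,1,2,1,4,5,4) (2,5,1,3,1,4,5,4) (2,5,1,3,2,4,5,4) (2,5,2,3,1,4,5,4) (2,5,3,2,1,4,5,4) — 24.
Summing: 30 + 24 = 54.

54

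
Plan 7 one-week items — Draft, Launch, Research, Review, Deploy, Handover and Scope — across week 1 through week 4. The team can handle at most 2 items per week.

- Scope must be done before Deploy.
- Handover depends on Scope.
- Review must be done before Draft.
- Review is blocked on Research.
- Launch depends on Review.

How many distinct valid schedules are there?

Splitting on Draft: it can be week 3 (12), week 4 (17). Listing each branch's schedules as (Launch, Research, Review, Deploy, Handover, Scope) by week number:
Draft=week 3: (3,1,2,2,4,1) (3,1,2,4,2,1) (3,1,2,4,4,1) (3,1,2,4,4,2) (4,1,2,2,3,1) (4,1,2,2,4,1) (4,1,2,3,2,1) (4,1,2,3,4,1) (4,1,2,3,4,2) (4,1,2,4,2,1) (4,1,2,4,3,1) (4,1,2,4,3,2) — 12.
Draft=week 4: (3,1,2,2,3,1) (3,1,2,2,4,1) (3,1,2,3,2,1) (3,1,2,3,4,1) (3,1,2,3,4,2) (3,1,2,4,2,1) (3,1,2,4,3,1) (3,1,2,4,3,2) (4,1,2,2,3,1) (4,1,2,3,2,1) (4,1,2,3,3,1) (4,1,2,3,3,2) (4,1,3,2,2,1) (4,1,3,2,3,1) (4,1,3,3,2,1) (4,2,3,2,3,1) (4,2,3,3,2,1) — 17.
Summing: 12 + 17 = 29.

29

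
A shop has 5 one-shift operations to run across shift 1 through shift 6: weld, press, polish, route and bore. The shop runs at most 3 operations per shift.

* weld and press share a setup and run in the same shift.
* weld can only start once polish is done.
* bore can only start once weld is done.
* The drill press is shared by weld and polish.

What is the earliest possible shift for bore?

Precedence pushes bore to at least shift 3.
bore at shift 3 is achievable: bore in shift 3; route in shift 1; press in shift 2; weld in shift 2; polish in shift 1.

shift 3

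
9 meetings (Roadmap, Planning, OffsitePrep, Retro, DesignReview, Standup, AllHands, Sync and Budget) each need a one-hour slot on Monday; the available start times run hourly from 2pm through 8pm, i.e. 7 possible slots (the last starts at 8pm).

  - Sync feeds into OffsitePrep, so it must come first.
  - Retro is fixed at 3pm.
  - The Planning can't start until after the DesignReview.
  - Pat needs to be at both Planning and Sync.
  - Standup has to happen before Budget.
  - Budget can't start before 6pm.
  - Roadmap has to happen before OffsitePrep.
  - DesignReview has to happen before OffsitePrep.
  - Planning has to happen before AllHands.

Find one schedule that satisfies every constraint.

Planning=3pm; DesignReview=2pm; Roadmap=2pm; Budget=6pm; OffsitePrep=3pm; AllHands=4pm; Retro=3pm; Sync=2pm; Standup=2pm

Checking: DesignReview(2pm) before OffsitePrep(3pm); DesignReview(2pm) before Planning(3pm); Standup(2pm) before Budget(6pm); Sync(2pm) before OffsitePrep(3pm); Planning(3pm) before AllHands(4pm); Roadmap(2pm) before OffsitePrep(3pm); Planning(3pm) != Sync(2pm); Retro=3pm in [3pm,3pm]; Budget=6pm in [6pm,8pm].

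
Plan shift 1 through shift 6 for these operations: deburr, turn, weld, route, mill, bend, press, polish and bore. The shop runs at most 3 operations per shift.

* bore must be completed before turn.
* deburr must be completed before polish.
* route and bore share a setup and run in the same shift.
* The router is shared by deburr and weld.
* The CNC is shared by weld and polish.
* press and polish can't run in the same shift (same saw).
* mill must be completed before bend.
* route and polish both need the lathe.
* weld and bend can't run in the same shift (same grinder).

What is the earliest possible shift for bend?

shift 2

Precedence pushes bend to at least shift 2.
bend at shift 2 is achievable: polish=shift 3; turn=shift 3; bore=shift 2; deburr=shift 1; mill=shift 1; bend=shift 2; press=shift 1; route=shift 2; weld=shift 4.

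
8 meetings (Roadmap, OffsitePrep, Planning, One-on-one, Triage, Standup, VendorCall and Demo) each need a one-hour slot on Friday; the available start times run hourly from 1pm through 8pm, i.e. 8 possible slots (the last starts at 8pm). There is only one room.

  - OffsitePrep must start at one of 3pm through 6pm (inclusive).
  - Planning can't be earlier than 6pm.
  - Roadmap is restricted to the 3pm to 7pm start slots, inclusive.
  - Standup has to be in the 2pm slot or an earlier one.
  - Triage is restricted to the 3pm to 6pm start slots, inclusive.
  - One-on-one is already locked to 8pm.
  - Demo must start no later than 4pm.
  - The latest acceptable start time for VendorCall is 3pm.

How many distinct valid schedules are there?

Splitting on Roadmap: it can be 3pm (4), 4pm (8), 5pm (12), 6pm (12), 7pm (12). Listing each branch's schedules as (OffsitePrep, Planning, One-on-one, Triage, Standup, VendorCall, Demo):
Roadmap=3pm: (5pm,7pm,8pm,6pm,1pm,2pm,4pm) (5pm,7pm,8pm,6pm,2pm,1pm,4pm) (6pm,7pm,8pm,5pm,1pm,2pm,4pm) (6pm,7pm,8pm,5pm,2pm,1pm,4pm) — 4.
Roadmap=4pm: (5pm,7pm,8pm,6pm,1pm,2pm,3pm) (5pm,7pm,8pm,6pm,1pm,3pm,2pm) (5pm,7pm,8pm,6pm,2pm,1pm,3pm) (5pm,7pm,8pm,6pm,2pm,3pm,1pm) (6pm,7pm,8pm,5pm,1pm,2pm,3pm) (6pm,7pm,8pm,5pm,1pm,3pm,2pm) (6pm,7pm,8pm,5pm,2pm,1pm,3pm) (6pm,7pm,8pm,5pm,2pm,3pm,1pm) — 8.
Roadmap=5pm: (3pm,7pm,8pm,6pm,1pm,2pm,4pm) (3pm,7pm,8pm,6pm,2pm,1pm,4pm) (4pm,7pm,8pm,6pm,1pm,2pm,3pm) (4pm,7pm,8pm,6pm,1pm,3pm,2pm) (4pm,7pm,8pm,6pm,2pm,1pm,3pm) (4pm,7pm,8pm,6pm,2pm,3pm,1pm) (6pm,7pm,8pm,3pm,1pm,2pm,4pm) (6pm,7pm,8pm,3pm,2pm,1pm,4pm) (6pm,7pm,8pm,4pm,1pm,2pm,3pm) (6pm,7pm,8pm,4pm,1pm,3pm,2pm) (6pm,7pm,8pm,4pm,2pm,1pm,3pm) (6pm,7pm,8pm,4pm,2pm,3pm,1pm) — 12.
Roadmap=6pm: (3pm,7pm,8pm,5pm,1pm,2pm,4pm) (3pm,7pm,8pm,5pm,2pm,1pm,4pm) (4pm,7pm,8pm,5pm,1pm,2pm,3pm) (4pm,7pm,8pm,5pm,1pm,3pm,2pm) (4pm,7pm,8pm,5pm,2pm,1pm,3pm) (4pm,7pm,8pm,5pm,2pm,3pm,1pm) (5pm,7pm,8pm,3pm,1pm,2pm,4pm) (5pm,7pm,8pm,3pm,2pm,1pm,4pm) (5pm,7pm,8pm,4pm,1pm,2pm,3pm) (5pm,7pm,8pm,4pm,1pm,3pm,2pm) (5pm,7pm,8pm,4pm,2pm,1pm,3pm) (5pm,7pm,8pm,4pm,2pm,3pm,1pm) — 12.
Roadmap=7pm: (3pm,6pm,8pm,5pm,1pm,2pm,4pm) (3pm,6pm,8pm,5pm,2pm,1pm,4pm) (4pm,6pm,8pm,5pm,1pm,2pm,3pm) (4pm,6pm,8pm,5pm,1pm,3pm,2pm) (4pm,6pm,8pm,5pm,2pm,1pm,3pm) (4pm,6pm,8pm,5pm,2pm,3pm,1pm) (5pm,6pm,8pm,3pm,1pm,2pm,4pm) (5pm,6pm,8pm,3pm,2pm,1pm,4pm) (5pm,6pm,8pm,4pm,1pm,2pm,3pm) (5pm,6pm,8pm,4pm,1pm,3pm,2pm) (5pm,6pm,8pm,4pm,2pm,1pm,3pm) (5pm,6pm,8pm,4pm,2pm,3pm,1pm) — 12.
Summing: 4 + 8 + 12 + 12 + 12 = 48.

48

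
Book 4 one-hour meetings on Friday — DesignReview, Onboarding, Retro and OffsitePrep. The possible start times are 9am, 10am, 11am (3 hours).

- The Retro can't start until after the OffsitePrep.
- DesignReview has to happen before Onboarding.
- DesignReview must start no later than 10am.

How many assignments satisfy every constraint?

Splitting on DesignReview: it can be 9am (6), 10am (3). Listing each branch's schedules as (Onboarding, Retro, OffsitePrep):
DesignReview=9am: (10am,10am,9am) (10am,11am,9am) (10am,11am,10am) (11am,10am,9am) (11am,11am,9am) (11am,11am,10am) — 6.
DesignReview=10am: (11am,10am,9am) (11am,11am,9am) (11am,11am,10am) — 3.
Summing: 6 + 3 = 9.

9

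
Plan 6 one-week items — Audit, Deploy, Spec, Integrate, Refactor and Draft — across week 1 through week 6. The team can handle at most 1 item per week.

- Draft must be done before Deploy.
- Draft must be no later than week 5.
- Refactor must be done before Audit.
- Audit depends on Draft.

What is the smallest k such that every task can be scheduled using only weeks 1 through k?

6 weeks

The precedence chain requires at least 2 distinct weeks.
With at most 1 per week and 6 tasks, at least 6 weeks are needed.
6 works (last occupied week: week 6): for example Integrate -> week 6, Draft -> week 1, Refactor -> week 2, Deploy -> week 4, Audit -> week 3, Spec -> week 5.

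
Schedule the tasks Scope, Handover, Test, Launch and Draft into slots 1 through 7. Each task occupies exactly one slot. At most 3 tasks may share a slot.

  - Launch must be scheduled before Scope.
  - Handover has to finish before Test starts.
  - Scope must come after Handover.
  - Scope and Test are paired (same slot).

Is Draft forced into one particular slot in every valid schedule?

Draft can be 1 (e.g. Handover -> 1; Test -> 2; Draft -> 1; Launch -> 1; Scope -> 2) or 2 (e.g. Launch=1, Scope=2, Draft=2, Test=2, Handover=1).

No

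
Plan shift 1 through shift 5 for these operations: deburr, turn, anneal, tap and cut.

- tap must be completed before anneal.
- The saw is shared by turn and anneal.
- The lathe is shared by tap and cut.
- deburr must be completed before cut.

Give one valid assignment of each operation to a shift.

anneal -> shift 2, deburr -> shift 1, tap -> shift 1, turn -> shift 1, cut -> shift 2

Checking: tap(shift 1) before anneal(shift 2); deburr(shift 1) before cut(shift 2); tap(shift 1) != cut(shift 2); turn(shift 1) != anneal(shift 2).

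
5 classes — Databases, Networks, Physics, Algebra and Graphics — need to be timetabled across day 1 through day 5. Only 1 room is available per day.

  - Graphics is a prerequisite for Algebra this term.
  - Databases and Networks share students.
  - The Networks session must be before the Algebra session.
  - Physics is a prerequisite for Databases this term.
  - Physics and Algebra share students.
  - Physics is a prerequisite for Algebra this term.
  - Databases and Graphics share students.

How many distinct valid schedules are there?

Splitting on Databases: it can be day 2 (2), day 3 (4), day 4 (6), day 5 (6). Listing each branch's schedules as (Networks, Physics, Algebra, Graphics) by day number:
Databases=day 2: (3,1,5,4) (4,1,5,3) — 2.
Databases=day 3: (1,2,5,4) (2,1,5,4) (4,1,5,2) (4,2,5,1) — 4.
Databases=day 4: (1,2,5,3) (1,3,5,2) (2,1,5,3) (2,3,5,1) (3,1,5,2) (3,2,5,1) — 6.
Databases=day 5: (1,2,4,3) (1,3,4,2) (2,1,4,3) (2,3,4,1) (3,1,4,2) (3,2,4,1) — 6.
Summing: 2 + 4 + 6 + 6 = 18.

18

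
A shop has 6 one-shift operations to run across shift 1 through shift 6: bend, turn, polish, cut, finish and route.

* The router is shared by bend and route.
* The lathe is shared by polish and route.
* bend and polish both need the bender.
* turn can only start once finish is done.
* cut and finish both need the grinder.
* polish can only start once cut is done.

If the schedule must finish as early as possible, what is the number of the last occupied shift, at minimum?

shift 3

The precedence chain requires at least 2 distinct shifts.
Could 2 shifts be enough, i.e. nothing placed later than shift 2? No: turn must come after finish (at shift 1 or later) → {shift 2}; finish must come before turn (at shift 2 or earlier) → {shift 1}; polish must come after cut (at shift 1 or later) → {shift 2}; cut must come before polish (at shift 2 or earlier) → {shift 1}; finish can't share with cut (shift 1) → nothing is left.
So 2 shifts is not enough.
3 works (last occupied shift: shift 3): for example polish in shift 3; turn in shift 2; route in shift 2; finish in shift 1; bend in shift 1; cut in shift 2.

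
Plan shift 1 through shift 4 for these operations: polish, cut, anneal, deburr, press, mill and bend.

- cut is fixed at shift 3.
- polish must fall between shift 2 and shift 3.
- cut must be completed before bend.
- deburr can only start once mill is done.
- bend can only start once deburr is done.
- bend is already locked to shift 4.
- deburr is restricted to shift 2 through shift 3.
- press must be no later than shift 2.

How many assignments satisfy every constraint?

48

Splitting on polish: it can be shift 2 (24), shift 3 (24). Listing each branch's schedules as (cut, anneal, deburr, press, mill, bend) by shift number:
polish=shift 2: (3,1,2,1,1,4) (3,1,2,2,1,4) (3,1,3,1,1,4) (3,1,3,1,2,4) (3,1,3,2,1,4) (3,1,3,2,2,4) (3,2,2,1,1,4) (3,2,2,2,1,4) (3,2,3,1,1,4) (3,2,3,1,2,4) (3,2,3,2,1,4) (3,2,3,2,2,4) (3,3,2,1,1,4) (3,3,2,2,1,4) (3,3,3,1,1,4) (3,3,3,1,2,4) (3,3,3,2,1,4) (3,3,3,2,2,4) (3,4,2,1,1,4) (3,4,2,2,1,4) (3,4,3,1,1,4) (3,4,3,1,2,4) (3,4,3,2,1,4) (3,4,3,2,2,4) — 24.
polish=shift 3: (3,1,2,1,1,4) (3,1,2,2,1,4) (3,1,3,1,1,4) (3,1,3,1,2,4) (3,1,3,2,1,4) (3,1,3,2,2,4) (3,2,2,1,1,4) (3,2,2,2,1,4) (3,2,3,1,1,4) (3,2,3,1,2,4) (3,2,3,2,1,4) (3,2,3,2,2,4) (3,3,2,1,1,4) (3,3,2,2,1,4) (3,3,3,1,1,4) (3,3,3,1,2,4) (3,3,3,2,1,4) (3,3,3,2,2,4) (3,4,2,1,1,4) (3,4,2,2,1,4) (3,4,3,1,1,4) (3,4,3,1,2,4) (3,4,3,2,1,4) (3,4,3,2,2,4) — 24.
Summing: 24 + 24 = 48.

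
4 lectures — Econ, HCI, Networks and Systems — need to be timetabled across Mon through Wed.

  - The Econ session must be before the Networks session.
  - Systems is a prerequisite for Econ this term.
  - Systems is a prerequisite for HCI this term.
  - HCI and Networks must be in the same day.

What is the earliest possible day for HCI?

HCI must be in the same day as Networks, which can't be before Wed, so HCI is at least Wed.
HCI at Wed is achievable: Econ in Tue, Systems in Mon, HCI in Wed, Networks in Wed.

Wed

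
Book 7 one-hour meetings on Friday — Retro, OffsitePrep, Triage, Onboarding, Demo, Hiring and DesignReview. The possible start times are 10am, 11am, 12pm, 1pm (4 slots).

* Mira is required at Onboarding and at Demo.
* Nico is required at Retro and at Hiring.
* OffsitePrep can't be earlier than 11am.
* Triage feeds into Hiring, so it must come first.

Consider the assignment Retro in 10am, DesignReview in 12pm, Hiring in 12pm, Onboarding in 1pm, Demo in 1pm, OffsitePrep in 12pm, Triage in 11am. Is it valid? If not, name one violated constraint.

No — it violates: Mira is required at Onboarding and at Demo

Triage feeds into Hiring, so it must come first — holds.
Nico is required at Retro and at Hiring — holds.
Mira is required at Onboarding and at Demo — violated.
OffsitePrep can't be earlier than 11am — holds.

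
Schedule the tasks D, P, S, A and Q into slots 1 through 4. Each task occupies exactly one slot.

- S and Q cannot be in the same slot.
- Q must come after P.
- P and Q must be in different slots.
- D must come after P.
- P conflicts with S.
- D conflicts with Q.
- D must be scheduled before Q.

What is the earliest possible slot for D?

2

Precedence pushes D to at least 2; downstream work caps D at 3.
D at 2 is achievable: D -> 2, A -> 1, S -> 2, P -> 1, Q -> 3.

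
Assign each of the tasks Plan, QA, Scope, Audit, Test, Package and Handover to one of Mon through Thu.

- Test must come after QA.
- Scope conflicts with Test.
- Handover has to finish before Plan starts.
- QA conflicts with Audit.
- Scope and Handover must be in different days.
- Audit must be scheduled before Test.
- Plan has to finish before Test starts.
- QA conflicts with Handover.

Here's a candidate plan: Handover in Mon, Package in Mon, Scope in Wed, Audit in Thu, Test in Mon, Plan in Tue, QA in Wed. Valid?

Invalid. Audit must be scheduled before Test.

Audit must be scheduled before Test — violated.
QA conflicts with Audit — holds.
Handover has to finish before Plan starts — holds.
Scope and Handover must be in different days — holds.
QA conflicts with Handover — holds.
Test must come after QA — violated.
Plan has to finish before Test starts — violated.
Scope conflicts with Test — holds.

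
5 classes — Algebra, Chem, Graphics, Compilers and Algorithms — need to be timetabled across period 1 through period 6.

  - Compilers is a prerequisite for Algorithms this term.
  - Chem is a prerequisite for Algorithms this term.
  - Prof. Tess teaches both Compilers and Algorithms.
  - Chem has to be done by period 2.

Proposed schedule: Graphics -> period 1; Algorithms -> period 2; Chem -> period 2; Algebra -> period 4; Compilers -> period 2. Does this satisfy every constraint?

Chem is a prerequisite for Algorithms this term — violated.
Compilers is a prerequisite for Algorithms this term — violated.
Prof. Tess teaches both Compilers and Algorithms — violated.
Chem has to be done by period 2 — holds.

Invalid. Prof. Tess teaches both Compilers and Algorithms.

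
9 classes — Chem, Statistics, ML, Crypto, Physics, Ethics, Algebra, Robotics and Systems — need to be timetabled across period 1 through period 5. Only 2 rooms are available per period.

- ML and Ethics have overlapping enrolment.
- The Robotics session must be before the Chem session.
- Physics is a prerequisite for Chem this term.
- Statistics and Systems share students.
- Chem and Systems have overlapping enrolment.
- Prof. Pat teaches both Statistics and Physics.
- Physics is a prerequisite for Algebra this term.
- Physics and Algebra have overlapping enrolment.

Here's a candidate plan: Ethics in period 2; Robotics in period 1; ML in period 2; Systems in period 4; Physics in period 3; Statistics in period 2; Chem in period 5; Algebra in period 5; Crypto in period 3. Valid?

Physics is a prerequisite for Chem this term — holds.
Physics and Algebra have overlapping enrolment — holds.
ML and Ethics have overlapping enrolment — violated.
Statistics and Systems share students — holds.
The Robotics session must be before the Chem session — holds.
Prof. Pat teaches both Statistics and Physics — holds.
Only 2 rooms are available per period — violated.
Physics is a prerequisite for Algebra this term — holds.
Chem and Systems have overlapping enrolment — holds.

No. ML and Ethics have overlapping enrolment is not satisfied.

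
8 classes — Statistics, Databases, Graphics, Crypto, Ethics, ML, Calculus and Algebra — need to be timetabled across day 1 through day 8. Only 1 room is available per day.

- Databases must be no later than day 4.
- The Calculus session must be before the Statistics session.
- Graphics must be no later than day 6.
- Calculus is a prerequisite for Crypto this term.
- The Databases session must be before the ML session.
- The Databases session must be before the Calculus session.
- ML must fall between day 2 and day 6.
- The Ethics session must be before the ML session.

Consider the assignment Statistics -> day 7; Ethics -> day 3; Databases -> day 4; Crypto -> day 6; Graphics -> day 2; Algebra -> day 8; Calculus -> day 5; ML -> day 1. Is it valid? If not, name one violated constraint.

The Ethics session must be before the ML session — violated.
The Databases session must be before the ML session — violated.
The Databases session must be before the Calculus session — holds.
The Calculus session must be before the Statistics session — holds.
Calculus is a prerequisite for Crypto this term — holds.
ML must fall between day 2 and day 6 — violated.
Graphics must be no later than day 6 — holds.
Databases must be no later than day 4 — holds.
Only 1 room is available per day — holds.

No. The Databases session must be before the ML session is not satisfied.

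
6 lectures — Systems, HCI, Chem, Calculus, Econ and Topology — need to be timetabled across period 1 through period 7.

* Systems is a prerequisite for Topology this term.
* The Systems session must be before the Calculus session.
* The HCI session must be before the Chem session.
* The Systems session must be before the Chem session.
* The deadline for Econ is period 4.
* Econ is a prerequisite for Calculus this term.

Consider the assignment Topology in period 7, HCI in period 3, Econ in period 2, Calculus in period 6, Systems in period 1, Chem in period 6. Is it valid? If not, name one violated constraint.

The Systems session must be before the Chem session — holds.
The HCI session must be before the Chem session — holds.
Econ is a prerequisite for Calculus this term — holds.
The Systems session must be before the Calculus session — holds.
Systems is a prerequisite for Topology this term — holds.
The deadline for Econ is period 4 — holds.

Yes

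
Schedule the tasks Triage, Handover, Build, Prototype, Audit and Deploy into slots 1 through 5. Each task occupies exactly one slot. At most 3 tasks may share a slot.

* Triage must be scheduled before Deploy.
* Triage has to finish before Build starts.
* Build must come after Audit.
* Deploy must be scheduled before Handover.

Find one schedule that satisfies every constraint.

Build -> 2, Prototype -> 1, Handover -> 3, Triage -> 1, Audit -> 1, Deploy -> 2

Checking: Audit(1) before Build(2); Triage(1) before Deploy(2); Deploy(2) before Handover(3); Triage(1) before Build(2); max 3 per slot (cap 3).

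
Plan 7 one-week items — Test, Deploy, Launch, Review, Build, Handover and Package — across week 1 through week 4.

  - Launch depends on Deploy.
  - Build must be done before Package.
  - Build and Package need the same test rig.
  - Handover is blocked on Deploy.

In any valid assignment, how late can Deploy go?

Downstream work caps Deploy at week 3.
Deploy at week 3 is achievable: Deploy -> week 3, Review -> week 1, Test -> week 1, Package -> week 2, Handover -> week 4, Build -> week 1, Launch -> week 4.

week 3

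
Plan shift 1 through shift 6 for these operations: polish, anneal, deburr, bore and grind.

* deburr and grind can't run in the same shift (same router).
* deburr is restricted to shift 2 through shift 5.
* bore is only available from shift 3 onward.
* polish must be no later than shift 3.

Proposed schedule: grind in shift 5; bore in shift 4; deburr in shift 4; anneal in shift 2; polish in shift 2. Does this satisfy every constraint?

bore is only available from shift 3 onward — holds.
polish must be no later than shift 3 — holds.
deburr is restricted to shift 2 through shift 5 — holds.
deburr and grind can't run in the same shift (same router) — holds.

Yes, all constraints hold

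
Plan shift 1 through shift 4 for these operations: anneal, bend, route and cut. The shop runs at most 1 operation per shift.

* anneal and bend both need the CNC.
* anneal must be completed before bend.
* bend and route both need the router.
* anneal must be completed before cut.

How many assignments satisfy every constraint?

Splitting on anneal: it can be shift 1 (6), shift 2 (2). Listing each branch's schedules as (bend, route, cut) by shift number:
anneal=shift 1: (2,3,4) (2,4,3) (3,2,4) (3,4,2) (4,2,3) (4,3,2) — 6.
anneal=shift 2: (3,1,4) (4,1,3) — 2.
Summing: 6 + 2 = 8.

8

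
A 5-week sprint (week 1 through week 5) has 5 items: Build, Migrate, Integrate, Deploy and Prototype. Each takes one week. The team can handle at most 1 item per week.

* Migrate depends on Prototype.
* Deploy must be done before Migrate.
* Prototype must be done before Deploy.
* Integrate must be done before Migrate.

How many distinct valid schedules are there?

Splitting on Build: it can be week 1 (3), week 2 (3), week 3 (3), week 4 (3), week 5 (3). Listing each branch's schedules as (Migrate, Integrate, Deploy, Prototype) by week number:
Build=week 1: (5,2,4,3) (5,3,4,2) (5,4,3,2) — 3.
Build=week 2: (5,1,4,3) (5,3,4,1) (5,4,3,1) — 3.
Build=week 3: (5,1,4,2) (5,2,4,1) (5,4,2,1) — 3.
Build=week 4: (5,1,3,2) (5,2,3,1) (5,3,2,1) — 3.
Build=week 5: (4,1,3,2) (4,2,3,1) (4,3,2,1) — 3.
Summing: 3 + 3 + 3 + 3 + 3 = 15.

15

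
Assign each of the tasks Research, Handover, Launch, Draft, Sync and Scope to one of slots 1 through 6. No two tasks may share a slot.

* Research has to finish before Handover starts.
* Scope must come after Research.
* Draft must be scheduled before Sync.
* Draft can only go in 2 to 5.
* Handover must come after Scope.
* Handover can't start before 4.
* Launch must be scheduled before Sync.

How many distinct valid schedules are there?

Splitting on Research: it can be 1 (18), 2 (6), 3 (3), 4 (1). Listing each branch's schedules as (Handover, Launch, Draft, Sync, Scope):
Research=1: (4,2,5,6,3) (4,3,5,6,2) (4,5,2,6,3) (4,5,3,6,2) (5,2,3,6,4) (5,2,4,6,3) (5,3,2,6,4) (5,3,4,6,2) (5,4,2,6,3) (5,4,3,6,2) (6,2,3,4,5) (6,2,3,5,4) (6,2,4,5,3) (6,3,2,4,5) (6,3,2,5,4) (6,3,4,5,2) (6,4,2,5,3) (6,4,3,5,2) — 18.
Research=2: (4,1,5,6,3) (5,1,3,6,4) (5,1,4,6,3) (6,1,3,4,5) (6,1,3,5,4) (6,1,4,5,3) — 6.
Research=3: (5,1,2,6,4) (6,1,2,4,5) (6,1,2,5,4) — 3.
Research=4: (6,1,2,3,5) — 1.
Summing: 18 + 6 + 3 + 1 = 28.

28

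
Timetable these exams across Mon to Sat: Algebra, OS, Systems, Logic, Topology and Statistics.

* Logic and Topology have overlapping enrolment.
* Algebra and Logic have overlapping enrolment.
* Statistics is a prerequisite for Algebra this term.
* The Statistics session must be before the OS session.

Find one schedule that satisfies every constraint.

OS in Tue, Systems in Mon, Logic in Mon, Statistics in Mon, Topology in Tue, Algebra in Tue

Checking: Statistics(Mon) before OS(Tue); Statistics(Mon) before Algebra(Tue); Algebra(Tue) != Logic(Mon); Logic(Mon) != Topology(Tue).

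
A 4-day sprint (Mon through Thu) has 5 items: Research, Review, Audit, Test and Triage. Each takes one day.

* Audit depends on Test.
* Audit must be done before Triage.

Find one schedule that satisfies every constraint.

Review in Mon; Research in Mon; Triage in Wed; Audit in Tue; Test in Mon

Checking: Audit(Tue) before Triage(Wed); Test(Mon) before Audit(Tue).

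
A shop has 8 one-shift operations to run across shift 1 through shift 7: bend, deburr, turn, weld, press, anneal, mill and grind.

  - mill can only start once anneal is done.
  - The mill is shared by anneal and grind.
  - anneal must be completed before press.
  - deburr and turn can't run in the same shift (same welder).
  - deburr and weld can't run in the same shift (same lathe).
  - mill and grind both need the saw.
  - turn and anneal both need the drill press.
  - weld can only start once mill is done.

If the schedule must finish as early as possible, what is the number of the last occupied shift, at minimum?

shift 3

The precedence chain requires at least 3 distinct shifts.
3 works (last occupied shift: shift 3): for example turn -> shift 2; grind -> shift 3; deburr -> shift 1; mill -> shift 2; anneal -> shift 1; bend -> shift 1; press -> shift 2; weld -> shift 3.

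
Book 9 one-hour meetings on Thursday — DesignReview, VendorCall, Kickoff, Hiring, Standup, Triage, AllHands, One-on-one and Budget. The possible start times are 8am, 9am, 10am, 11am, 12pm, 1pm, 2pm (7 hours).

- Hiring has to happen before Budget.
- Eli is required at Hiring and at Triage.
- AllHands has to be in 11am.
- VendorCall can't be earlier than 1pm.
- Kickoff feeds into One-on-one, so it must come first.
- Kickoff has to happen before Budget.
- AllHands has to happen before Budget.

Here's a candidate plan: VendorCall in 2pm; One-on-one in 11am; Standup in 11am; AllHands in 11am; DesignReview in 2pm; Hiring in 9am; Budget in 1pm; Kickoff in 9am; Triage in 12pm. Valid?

Valid

Kickoff has to happen before Budget — holds.
Kickoff feeds into One-on-one, so it must come first — holds.
AllHands has to be in 11am — holds.
AllHands has to happen before Budget — holds.
VendorCall can't be earlier than 1pm — holds.
Hiring has to happen before Budget — holds.
Eli is required at Hiring and at Triage — holds.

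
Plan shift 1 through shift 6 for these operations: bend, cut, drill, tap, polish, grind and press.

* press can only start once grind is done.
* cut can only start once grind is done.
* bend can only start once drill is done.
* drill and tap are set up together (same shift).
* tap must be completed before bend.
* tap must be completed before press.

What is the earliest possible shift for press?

Precedence pushes press to at least shift 2.
press at shift 2 is achievable: cut -> shift 2, drill -> shift 1, polish -> shift 1, press -> shift 2, grind -> shift 1, tap -> shift 1, bend -> shift 2.

shift 2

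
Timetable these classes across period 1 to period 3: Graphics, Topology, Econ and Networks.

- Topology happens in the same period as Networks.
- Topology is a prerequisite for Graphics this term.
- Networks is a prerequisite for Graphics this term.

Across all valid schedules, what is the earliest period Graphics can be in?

period 2

Precedence pushes Graphics to at least period 2.
Graphics at period 2 is achievable: Econ in period 1; Networks in period 1; Graphics in period 2; Topology in period 1.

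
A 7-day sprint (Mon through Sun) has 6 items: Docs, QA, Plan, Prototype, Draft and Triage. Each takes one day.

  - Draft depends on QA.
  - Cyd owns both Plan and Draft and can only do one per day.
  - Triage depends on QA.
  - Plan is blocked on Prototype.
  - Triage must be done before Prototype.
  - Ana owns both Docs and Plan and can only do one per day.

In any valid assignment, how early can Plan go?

Precedence pushes Plan to at least Thu.
Plan at Thu is achievable: Plan in Thu, Draft in Tue, Triage in Tue, Prototype in Wed, Docs in Mon, QA in Mon.

Thu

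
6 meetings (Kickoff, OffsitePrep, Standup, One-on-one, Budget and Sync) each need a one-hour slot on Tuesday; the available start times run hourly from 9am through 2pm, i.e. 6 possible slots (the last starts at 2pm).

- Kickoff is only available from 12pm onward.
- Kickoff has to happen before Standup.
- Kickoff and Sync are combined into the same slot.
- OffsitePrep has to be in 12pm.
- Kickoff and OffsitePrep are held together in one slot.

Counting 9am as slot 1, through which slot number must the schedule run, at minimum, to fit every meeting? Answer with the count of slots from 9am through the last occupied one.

5

The precedence chain requires at least 2 distinct slots.
Propagating the time windows through the other constraints, Standup can't land before 1pm — that is slot 5 counting from 9am — so the schedule must run through at least 5 slots.
5 works (last occupied slot: 1pm): for example OffsitePrep -> 12pm; Standup -> 1pm; One-on-one -> 9am; Sync -> 12pm; Kickoff -> 12pm; Budget -> 9am.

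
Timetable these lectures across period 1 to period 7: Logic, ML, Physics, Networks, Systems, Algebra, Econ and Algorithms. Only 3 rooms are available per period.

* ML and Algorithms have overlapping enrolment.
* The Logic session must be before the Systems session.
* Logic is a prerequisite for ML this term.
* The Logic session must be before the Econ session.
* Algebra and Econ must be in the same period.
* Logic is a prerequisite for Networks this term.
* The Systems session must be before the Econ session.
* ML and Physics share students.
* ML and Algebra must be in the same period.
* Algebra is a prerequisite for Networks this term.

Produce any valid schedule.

Algebra in period 3, Networks in period 4, Algorithms in period 1, Systems in period 2, Logic in period 1, Econ in period 3, Physics in period 1, ML in period 3

Checking: Logic(period 1) before Systems(period 2); Logic(period 1) before ML(period 3); Logic(period 1) before Econ(period 3); Algebra(period 3) before Networks(period 4); Systems(period 2) before Econ(period 3); Logic(period 1) before Networks(period 4); ML(period 3) != Physics(period 1); ML(period 3) != Algorithms(period 1); ML = Algebra = period 3; Algebra = Econ = period 3; max 3 per period (cap 3).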